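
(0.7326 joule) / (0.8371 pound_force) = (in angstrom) 1.967e+09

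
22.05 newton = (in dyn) 2.205e+06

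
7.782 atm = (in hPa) 7885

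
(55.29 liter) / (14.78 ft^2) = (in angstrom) 4.027e+08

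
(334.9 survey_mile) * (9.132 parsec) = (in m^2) 1.519e+23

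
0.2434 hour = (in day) 0.01014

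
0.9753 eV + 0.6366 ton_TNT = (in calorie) 6.366e+08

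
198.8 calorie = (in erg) 8.318e+09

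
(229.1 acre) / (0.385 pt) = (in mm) 6.826e+12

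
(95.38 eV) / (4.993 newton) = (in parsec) 9.919e-35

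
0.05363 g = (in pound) 0.0001182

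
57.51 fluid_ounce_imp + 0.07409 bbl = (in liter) 13.41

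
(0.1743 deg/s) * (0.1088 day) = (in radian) 28.6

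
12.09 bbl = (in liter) 1922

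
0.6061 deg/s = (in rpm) 0.101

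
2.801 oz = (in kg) 0.07941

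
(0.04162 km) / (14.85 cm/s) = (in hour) 0.07785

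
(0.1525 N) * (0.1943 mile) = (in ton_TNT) 1.14e-08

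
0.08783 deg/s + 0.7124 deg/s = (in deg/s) 0.8002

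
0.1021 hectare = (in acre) 0.2523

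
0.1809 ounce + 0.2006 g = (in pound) 0.01175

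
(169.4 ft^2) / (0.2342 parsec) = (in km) 2.178e-18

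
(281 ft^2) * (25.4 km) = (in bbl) 4.171e+06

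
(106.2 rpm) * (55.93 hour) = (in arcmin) 7.698e+09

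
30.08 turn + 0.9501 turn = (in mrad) 1.95e+05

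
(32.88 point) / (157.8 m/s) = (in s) 7.351e-05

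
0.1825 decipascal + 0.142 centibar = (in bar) 0.00142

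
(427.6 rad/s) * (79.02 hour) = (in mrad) 1.216e+11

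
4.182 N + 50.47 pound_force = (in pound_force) 51.41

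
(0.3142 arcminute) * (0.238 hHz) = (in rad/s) 0.002175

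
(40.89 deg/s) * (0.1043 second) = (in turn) 0.01185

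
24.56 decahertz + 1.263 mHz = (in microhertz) 2.456e+08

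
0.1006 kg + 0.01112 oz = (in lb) 0.2225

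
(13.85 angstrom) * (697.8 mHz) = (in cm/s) 9.665e-08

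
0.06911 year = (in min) 3.632e+04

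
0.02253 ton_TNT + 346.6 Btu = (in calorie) 2.262e+07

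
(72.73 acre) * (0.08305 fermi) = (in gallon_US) 6.457e-09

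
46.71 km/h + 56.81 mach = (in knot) 3.763e+04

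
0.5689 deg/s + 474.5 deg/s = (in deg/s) 475.1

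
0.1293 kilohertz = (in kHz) 0.1293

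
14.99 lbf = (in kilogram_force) 6.799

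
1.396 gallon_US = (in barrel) 0.03324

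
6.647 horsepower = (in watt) 4957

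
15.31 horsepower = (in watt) 1.142e+04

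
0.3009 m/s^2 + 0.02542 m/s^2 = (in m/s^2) 0.3263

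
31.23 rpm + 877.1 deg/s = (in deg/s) 1064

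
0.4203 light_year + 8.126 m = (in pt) 1.127e+19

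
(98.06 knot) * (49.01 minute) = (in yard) 1.622e+05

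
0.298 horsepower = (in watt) 222.2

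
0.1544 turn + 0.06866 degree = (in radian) 0.9713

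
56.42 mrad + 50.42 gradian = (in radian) 0.8484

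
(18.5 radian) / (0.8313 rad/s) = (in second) 22.25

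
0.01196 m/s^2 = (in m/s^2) 0.01196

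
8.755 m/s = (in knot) 17.02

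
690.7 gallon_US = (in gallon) 690.7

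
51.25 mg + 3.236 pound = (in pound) 3.236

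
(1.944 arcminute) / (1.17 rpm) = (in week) 7.631e-09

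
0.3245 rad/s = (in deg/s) 18.59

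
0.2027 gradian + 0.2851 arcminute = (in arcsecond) 673.9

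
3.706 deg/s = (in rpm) 0.6177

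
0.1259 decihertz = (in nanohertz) 1.259e+07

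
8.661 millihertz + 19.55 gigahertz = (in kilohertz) 1.955e+07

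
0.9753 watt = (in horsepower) 0.001308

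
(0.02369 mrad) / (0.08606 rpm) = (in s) 0.002629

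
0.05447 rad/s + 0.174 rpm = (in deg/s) 4.165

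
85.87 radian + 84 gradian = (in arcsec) 1.798e+07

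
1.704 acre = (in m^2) 6896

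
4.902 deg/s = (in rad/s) 0.08556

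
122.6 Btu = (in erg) 1.293e+12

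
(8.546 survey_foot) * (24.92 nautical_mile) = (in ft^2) 1.294e+06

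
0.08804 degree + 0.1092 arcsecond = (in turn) 0.0002446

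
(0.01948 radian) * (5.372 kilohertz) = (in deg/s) 5996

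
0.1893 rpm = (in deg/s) 1.136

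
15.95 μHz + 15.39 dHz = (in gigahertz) 1.539e-09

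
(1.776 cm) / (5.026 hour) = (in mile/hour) 2.196e-06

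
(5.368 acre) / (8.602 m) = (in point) 7.159e+06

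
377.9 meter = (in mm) 3.779e+05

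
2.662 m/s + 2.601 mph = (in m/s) 3.825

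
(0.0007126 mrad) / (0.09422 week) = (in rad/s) 1.251e-11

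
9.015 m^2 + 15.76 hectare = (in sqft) 1.696e+06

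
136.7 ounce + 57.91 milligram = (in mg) 3.875e+06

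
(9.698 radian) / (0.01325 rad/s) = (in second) 731.9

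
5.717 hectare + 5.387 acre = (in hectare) 7.897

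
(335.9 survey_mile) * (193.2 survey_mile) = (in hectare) 1.681e+07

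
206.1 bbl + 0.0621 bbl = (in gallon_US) 8659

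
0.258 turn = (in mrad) 1621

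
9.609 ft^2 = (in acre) 0.0002206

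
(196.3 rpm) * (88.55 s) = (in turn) 289.7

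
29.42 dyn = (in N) 0.0002942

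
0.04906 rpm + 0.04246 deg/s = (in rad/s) 0.005879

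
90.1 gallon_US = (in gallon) 90.1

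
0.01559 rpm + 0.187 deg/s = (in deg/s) 0.2805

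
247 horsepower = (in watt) 1.842e+05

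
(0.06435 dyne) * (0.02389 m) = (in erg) 0.1537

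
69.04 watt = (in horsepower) 0.09258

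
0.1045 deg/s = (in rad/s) 0.001824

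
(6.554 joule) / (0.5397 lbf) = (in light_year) 2.886e-16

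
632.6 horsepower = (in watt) 4.717e+05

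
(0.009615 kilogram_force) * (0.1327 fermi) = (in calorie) 2.991e-18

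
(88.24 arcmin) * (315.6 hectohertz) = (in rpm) 7736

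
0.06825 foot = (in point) 58.97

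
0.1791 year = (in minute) 9.413e+04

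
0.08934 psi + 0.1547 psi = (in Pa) 1683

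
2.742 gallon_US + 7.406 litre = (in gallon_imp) 3.912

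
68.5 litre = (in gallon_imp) 15.07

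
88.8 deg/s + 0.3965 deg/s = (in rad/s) 1.557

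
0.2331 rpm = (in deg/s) 1.399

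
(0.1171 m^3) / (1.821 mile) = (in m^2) 3.996e-05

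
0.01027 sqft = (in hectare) 9.541e-08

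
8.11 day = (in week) 1.159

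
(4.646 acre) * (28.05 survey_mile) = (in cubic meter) 8.487e+08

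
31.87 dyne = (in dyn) 31.87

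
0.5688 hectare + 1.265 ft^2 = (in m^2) 5688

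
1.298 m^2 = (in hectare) 0.0001298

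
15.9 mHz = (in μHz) 1.59e+04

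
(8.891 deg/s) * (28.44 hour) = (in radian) 1.589e+04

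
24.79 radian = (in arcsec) 5.113e+06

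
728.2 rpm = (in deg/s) 4369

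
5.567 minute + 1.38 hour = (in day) 0.06137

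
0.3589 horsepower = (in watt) 267.6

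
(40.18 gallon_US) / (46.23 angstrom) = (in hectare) 3290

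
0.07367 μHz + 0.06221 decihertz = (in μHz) 6221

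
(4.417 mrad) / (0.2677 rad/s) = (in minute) 0.000275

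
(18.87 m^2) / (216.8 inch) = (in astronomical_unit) 2.291e-11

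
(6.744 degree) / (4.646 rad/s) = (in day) 2.932e-07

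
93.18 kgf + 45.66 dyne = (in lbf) 205.4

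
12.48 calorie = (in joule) 52.22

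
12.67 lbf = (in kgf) 5.747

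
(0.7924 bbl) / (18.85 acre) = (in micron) 1.651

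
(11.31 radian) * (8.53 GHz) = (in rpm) 9.213e+11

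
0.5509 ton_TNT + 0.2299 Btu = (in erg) 2.305e+16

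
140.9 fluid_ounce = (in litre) 4.167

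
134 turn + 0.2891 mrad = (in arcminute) 2.894e+06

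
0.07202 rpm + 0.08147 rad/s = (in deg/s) 5.1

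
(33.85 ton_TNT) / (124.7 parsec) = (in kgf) 3.753e-09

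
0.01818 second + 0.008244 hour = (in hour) 0.008249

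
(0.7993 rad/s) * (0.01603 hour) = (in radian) 46.13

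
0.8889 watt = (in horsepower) 0.001192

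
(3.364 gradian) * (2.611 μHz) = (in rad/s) 1.38e-07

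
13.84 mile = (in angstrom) 2.227e+14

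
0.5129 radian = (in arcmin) 1763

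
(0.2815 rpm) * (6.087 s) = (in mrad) 179.4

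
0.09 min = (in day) 6.25e-05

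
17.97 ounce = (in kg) 0.5094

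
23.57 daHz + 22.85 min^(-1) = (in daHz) 23.61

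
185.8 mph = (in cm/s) 8306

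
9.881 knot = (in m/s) 5.083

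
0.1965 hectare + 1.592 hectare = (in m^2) 1.788e+04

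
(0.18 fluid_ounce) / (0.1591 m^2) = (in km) 3.346e-08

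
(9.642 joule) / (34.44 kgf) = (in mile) 1.774e-05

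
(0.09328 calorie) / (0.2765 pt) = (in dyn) 4.001e+08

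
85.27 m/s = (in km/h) 307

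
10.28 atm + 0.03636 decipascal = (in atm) 10.28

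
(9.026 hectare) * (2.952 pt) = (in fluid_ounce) 3.178e+06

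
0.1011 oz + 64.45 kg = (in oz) 2274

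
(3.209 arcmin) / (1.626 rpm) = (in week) 9.064e-09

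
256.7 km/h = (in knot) 138.6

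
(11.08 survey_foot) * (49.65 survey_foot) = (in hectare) 0.005111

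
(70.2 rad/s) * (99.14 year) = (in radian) 2.195e+11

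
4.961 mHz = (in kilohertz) 4.961e-06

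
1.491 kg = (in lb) 3.287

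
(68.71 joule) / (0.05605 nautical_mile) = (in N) 0.6619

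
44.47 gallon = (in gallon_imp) 37.03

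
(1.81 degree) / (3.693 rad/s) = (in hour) 2.376e-06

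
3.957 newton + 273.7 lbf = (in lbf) 274.6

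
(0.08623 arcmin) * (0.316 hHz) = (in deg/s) 0.04541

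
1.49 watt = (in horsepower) 0.001998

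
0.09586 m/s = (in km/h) 0.3451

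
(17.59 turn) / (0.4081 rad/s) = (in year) 8.588e-06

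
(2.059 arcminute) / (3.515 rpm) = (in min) 2.712e-05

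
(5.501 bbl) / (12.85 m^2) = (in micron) 6.806e+04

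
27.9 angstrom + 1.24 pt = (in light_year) 4.624e-20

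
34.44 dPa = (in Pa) 3.444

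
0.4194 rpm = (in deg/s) 2.516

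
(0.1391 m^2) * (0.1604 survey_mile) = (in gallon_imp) 7898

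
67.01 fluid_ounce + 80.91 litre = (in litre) 82.89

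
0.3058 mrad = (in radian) 0.0003058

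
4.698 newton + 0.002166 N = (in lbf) 1.057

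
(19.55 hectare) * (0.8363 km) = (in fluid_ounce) 5.528e+12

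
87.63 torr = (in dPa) 1.168e+05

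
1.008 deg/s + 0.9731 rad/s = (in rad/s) 0.9907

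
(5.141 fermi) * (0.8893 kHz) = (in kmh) 1.646e-11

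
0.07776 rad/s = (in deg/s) 4.455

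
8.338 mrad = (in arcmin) 28.66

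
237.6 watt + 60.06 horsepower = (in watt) 4.502e+04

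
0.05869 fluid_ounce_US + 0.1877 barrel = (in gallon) 7.884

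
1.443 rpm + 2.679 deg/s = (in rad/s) 0.1979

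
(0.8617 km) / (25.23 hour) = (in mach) 2.786e-05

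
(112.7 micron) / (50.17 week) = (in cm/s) 3.714e-10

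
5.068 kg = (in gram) 5068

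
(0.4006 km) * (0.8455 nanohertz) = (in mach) 9.947e-10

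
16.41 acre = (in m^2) 6.641e+04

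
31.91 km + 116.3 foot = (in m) 3.195e+04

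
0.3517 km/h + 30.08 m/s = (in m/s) 30.18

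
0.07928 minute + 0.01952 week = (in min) 196.8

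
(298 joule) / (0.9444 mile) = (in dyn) 1.961e+04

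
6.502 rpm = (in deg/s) 39.01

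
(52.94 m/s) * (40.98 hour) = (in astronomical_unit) 5.221e-05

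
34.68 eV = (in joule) 5.556e-18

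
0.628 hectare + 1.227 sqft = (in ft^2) 6.76e+04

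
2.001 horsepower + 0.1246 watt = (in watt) 1492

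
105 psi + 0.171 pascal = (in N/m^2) 7.239e+05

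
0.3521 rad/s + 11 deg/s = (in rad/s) 0.5441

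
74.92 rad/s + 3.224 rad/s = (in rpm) 746.2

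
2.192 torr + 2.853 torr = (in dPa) 6726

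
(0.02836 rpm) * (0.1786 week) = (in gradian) 2.042e+04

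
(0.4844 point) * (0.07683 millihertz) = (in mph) 2.937e-08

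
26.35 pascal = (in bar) 0.0002635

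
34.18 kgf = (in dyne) 3.352e+07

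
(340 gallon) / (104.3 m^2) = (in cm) 1.234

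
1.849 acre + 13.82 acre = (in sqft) 6.825e+05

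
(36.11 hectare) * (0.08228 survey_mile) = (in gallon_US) 1.263e+10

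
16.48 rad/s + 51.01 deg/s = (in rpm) 165.9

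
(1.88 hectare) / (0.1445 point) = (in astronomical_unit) 0.002465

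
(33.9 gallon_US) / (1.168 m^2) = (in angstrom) 1.099e+09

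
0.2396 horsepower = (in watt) 178.7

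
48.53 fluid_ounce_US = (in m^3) 0.001435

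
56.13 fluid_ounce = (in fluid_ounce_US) 56.13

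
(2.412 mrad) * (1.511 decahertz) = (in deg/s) 2.088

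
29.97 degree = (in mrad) 523.1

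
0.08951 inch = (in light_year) 2.403e-19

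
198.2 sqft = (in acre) 0.00455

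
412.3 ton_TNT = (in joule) 1.725e+12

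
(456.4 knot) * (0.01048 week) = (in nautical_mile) 803.6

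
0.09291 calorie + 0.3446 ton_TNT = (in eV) 8.999e+27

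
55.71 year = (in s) 1.757e+09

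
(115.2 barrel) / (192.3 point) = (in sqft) 2906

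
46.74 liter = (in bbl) 0.294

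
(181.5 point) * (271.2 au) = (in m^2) 2.598e+12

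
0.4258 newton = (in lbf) 0.09572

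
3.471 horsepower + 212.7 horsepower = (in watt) 1.612e+05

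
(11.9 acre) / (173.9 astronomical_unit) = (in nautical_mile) 9.995e-13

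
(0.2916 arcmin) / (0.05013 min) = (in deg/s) 0.001616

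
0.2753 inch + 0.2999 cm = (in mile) 6.209e-06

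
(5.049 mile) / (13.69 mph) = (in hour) 0.3688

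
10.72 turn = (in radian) 67.36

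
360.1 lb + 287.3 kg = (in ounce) 1.59e+04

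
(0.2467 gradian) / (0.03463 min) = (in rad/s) 0.001865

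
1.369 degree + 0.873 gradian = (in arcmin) 129.3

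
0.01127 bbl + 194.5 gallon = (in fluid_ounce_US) 2.496e+04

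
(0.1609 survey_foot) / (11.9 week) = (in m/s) 6.814e-09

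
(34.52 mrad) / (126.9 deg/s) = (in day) 1.804e-07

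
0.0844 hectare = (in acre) 0.2086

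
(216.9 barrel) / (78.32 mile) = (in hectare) 2.736e-08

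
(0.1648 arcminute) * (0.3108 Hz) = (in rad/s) 1.49e-05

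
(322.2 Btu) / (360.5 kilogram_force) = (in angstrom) 9.616e+11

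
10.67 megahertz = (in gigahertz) 0.01067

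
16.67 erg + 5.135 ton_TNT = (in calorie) 5.135e+09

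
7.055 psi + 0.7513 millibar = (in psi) 7.066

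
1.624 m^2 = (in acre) 0.0004013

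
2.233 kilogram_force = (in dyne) 2.19e+06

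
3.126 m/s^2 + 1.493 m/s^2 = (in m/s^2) 4.619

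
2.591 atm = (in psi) 38.08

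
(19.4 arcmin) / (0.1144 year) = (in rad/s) 1.564e-09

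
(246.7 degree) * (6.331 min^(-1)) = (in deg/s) 26.03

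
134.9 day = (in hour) 3238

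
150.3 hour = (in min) 9018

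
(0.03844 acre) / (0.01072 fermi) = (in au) 9.7e+07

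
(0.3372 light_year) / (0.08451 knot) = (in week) 1.213e+11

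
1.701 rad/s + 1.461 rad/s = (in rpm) 30.19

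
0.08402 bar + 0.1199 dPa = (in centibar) 8.402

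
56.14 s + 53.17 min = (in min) 54.11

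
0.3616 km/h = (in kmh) 0.3616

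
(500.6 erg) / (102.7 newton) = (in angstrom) 4874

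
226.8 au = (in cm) 3.393e+15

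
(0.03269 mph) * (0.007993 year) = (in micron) 3.684e+09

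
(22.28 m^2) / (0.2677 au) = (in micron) 0.0005563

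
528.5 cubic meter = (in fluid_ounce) 1.787e+07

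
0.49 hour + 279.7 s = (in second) 2044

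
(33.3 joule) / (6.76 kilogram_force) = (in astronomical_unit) 3.358e-12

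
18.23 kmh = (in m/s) 5.064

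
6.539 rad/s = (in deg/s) 374.7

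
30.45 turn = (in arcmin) 6.577e+05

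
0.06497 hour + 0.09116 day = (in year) 0.0002572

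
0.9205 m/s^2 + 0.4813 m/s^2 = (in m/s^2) 1.402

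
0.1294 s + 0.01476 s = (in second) 0.1442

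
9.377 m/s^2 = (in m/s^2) 9.377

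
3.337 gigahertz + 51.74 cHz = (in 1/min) 2.002e+11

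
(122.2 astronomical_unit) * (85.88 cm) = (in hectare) 1.57e+09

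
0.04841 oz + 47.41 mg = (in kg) 0.00142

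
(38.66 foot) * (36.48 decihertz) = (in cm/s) 4299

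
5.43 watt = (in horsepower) 0.007282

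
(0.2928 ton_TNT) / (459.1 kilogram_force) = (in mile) 169.1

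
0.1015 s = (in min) 0.001692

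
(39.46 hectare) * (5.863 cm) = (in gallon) 6.112e+06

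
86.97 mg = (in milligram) 86.97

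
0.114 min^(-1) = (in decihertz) 0.019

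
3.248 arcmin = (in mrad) 0.9448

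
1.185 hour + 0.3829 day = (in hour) 10.37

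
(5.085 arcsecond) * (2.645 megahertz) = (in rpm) 622.7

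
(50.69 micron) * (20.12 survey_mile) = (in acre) 0.0004056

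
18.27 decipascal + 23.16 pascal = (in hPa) 0.2499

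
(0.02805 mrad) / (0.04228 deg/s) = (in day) 4.4e-07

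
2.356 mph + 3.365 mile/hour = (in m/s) 2.558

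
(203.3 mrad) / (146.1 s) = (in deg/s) 0.07973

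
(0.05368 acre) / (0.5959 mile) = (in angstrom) 2.265e+09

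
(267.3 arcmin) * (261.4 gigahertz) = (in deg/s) 1.165e+12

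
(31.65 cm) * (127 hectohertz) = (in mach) 11.8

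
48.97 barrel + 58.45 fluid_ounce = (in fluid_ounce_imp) 2.741e+05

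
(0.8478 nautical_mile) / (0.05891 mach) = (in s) 78.28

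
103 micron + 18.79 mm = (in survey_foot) 0.06198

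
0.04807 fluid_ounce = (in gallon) 0.0003755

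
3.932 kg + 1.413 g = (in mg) 3.933e+06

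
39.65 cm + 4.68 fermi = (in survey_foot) 1.301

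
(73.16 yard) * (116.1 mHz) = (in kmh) 27.96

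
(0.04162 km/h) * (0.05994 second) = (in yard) 0.0007578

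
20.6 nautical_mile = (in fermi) 3.815e+19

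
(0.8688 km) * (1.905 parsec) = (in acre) 1.262e+16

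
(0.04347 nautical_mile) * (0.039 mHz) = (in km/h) 0.0113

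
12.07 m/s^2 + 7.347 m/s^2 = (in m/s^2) 19.42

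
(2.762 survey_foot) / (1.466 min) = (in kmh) 0.03446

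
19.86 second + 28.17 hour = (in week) 0.1677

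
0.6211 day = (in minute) 894.4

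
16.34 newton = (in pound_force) 3.673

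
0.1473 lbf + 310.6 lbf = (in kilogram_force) 141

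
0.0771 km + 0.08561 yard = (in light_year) 8.158e-15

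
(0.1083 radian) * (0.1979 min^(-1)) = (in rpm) 0.003411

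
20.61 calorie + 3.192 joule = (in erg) 8.942e+08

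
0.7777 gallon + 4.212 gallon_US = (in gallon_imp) 4.155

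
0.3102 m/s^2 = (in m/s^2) 0.3102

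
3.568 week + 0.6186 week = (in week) 4.187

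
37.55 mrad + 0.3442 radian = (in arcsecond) 7.874e+04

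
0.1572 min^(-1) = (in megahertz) 2.62e-09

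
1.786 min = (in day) 0.00124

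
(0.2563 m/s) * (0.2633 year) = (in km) 2128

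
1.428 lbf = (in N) 6.352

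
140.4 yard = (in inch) 5054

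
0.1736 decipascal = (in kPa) 1.736e-05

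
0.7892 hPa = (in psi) 0.01145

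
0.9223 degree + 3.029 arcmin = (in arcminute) 58.37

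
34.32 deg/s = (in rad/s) 0.599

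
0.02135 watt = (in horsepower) 2.863e-05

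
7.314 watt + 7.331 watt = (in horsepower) 0.01964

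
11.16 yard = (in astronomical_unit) 6.821e-11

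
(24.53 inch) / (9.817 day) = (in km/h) 2.644e-06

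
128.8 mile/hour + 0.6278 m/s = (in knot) 113.1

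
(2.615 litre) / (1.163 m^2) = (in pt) 6.374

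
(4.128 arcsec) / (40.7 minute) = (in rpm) 7.826e-08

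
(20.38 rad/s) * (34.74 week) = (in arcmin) 1.472e+12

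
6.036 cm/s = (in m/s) 0.06036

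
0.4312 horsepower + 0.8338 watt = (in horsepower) 0.4323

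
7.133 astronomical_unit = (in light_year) 0.0001128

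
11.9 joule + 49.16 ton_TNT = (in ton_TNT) 49.16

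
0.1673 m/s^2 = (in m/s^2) 0.1673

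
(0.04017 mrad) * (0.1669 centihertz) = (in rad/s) 6.704e-08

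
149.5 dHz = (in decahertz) 1.495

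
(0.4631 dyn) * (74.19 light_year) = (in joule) 3.25e+12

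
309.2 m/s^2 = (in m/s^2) 309.2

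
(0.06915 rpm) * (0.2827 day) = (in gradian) 1.126e+04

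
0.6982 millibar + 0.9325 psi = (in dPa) 6.499e+04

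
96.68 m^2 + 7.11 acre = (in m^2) 2.887e+04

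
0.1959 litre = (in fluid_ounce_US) 6.624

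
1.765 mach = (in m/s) 601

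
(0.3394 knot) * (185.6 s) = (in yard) 35.44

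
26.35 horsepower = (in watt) 1.965e+04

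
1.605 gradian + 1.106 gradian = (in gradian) 2.711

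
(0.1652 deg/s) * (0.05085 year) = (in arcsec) 9.537e+08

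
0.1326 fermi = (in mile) 8.239e-20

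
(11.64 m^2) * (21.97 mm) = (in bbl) 1.608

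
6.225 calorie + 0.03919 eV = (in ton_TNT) 6.225e-09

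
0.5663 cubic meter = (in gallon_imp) 124.6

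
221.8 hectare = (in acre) 548.1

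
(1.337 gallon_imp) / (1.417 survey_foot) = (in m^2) 0.01407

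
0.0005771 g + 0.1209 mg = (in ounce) 2.462e-05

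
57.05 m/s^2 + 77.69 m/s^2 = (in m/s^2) 134.7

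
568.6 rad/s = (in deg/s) 3.258e+04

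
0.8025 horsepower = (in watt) 598.4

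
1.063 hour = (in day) 0.04429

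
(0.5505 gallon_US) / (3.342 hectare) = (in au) 4.168e-19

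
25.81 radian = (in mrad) 2.581e+04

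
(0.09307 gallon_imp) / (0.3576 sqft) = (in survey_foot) 0.04178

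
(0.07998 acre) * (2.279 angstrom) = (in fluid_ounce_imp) 0.002596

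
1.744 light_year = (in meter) 1.65e+16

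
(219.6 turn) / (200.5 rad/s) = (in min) 0.1147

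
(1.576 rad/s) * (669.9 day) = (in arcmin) 3.136e+11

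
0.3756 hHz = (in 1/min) 2254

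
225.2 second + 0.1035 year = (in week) 5.397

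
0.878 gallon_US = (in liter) 3.324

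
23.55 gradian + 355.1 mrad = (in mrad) 725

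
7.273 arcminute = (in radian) 0.002116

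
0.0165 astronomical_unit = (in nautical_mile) 1.333e+06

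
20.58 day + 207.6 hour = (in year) 0.08008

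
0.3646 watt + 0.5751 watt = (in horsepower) 0.00126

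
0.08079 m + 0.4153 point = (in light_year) 8.555e-18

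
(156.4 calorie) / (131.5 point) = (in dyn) 1.411e+09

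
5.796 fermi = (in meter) 5.796e-15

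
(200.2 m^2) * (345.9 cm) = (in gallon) 1.829e+05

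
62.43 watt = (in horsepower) 0.08372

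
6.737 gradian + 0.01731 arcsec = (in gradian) 6.737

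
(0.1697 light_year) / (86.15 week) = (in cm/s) 3.081e+09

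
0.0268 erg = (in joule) 2.68e-09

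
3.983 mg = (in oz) 0.0001405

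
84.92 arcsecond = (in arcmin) 1.415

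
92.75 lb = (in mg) 4.207e+07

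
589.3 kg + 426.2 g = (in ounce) 2.08e+04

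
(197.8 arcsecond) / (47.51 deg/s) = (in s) 0.001156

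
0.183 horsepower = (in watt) 136.5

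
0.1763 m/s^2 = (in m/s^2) 0.1763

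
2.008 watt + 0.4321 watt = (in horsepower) 0.003272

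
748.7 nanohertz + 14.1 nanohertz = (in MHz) 7.628e-13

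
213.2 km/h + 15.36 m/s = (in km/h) 268.5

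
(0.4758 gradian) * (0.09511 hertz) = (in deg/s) 0.04073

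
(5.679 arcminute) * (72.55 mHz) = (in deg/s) 0.006867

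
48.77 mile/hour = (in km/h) 78.49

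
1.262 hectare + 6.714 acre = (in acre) 9.832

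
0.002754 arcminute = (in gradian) 5.1e-05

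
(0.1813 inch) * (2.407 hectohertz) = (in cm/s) 110.8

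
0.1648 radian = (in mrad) 164.8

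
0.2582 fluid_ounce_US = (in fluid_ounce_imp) 0.2687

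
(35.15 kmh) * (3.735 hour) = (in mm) 1.313e+08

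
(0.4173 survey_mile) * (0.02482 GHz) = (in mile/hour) 3.729e+10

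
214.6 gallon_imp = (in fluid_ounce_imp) 3.434e+04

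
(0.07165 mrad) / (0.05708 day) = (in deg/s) 8.324e-07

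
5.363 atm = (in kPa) 543.4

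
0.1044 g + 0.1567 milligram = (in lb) 0.0002305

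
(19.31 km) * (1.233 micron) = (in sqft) 0.2563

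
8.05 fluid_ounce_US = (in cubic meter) 0.0002381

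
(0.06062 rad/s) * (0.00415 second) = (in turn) 4.004e-05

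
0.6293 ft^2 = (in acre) 1.445e-05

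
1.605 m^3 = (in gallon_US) 424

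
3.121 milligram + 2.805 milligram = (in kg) 5.926e-06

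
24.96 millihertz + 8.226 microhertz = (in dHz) 0.2497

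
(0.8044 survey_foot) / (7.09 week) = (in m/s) 5.718e-08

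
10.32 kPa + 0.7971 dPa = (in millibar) 103.2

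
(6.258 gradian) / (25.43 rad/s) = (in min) 6.443e-05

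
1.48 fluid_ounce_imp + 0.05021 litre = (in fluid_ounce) 3.12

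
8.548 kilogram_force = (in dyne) 8.383e+06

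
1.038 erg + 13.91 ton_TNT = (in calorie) 1.391e+10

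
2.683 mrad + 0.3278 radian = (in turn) 0.0526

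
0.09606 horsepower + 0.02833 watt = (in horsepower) 0.0961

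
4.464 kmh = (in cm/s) 124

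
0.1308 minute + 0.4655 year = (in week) 24.27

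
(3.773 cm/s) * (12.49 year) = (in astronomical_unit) 9.934e-05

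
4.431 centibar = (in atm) 0.04373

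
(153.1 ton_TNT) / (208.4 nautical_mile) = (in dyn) 1.66e+11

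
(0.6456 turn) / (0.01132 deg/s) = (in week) 0.03395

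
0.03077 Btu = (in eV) 2.026e+20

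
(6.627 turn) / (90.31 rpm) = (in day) 5.096e-05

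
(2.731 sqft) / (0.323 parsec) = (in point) 7.216e-14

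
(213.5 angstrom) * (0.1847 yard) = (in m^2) 3.606e-09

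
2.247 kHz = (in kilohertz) 2.247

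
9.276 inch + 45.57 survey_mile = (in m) 7.334e+04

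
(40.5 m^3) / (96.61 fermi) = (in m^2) 4.192e+14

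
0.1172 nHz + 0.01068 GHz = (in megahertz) 10.68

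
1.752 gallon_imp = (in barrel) 0.0501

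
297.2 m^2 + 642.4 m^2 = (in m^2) 939.6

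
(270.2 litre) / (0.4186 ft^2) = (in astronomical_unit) 4.644e-11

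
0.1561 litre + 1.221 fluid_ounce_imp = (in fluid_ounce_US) 6.451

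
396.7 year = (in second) 1.251e+10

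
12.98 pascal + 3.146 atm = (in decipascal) 3.188e+06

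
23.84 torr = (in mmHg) 23.84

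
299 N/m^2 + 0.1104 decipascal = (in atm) 0.002951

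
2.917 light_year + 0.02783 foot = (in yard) 3.018e+16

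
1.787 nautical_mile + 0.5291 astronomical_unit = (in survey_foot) 2.597e+11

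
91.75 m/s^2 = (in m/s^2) 91.75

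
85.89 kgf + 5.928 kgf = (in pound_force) 202.4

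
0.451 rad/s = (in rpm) 4.307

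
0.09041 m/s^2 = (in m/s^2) 0.09041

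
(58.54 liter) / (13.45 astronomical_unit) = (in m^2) 2.909e-14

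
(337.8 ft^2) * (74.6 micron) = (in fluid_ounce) 79.16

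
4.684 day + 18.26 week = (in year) 0.363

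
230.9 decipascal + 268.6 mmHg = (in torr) 268.8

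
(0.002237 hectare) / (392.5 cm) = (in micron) 5.699e+06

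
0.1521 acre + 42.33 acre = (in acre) 42.48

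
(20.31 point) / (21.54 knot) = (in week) 1.069e-09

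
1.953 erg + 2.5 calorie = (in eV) 6.529e+19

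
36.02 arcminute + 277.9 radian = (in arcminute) 9.554e+05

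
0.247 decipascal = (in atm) 2.438e-07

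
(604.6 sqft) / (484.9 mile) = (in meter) 7.198e-05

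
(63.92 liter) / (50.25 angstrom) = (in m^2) 1.272e+07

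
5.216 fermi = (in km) 5.216e-18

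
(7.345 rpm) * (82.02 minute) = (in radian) 3785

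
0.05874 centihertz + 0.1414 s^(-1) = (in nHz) 1.42e+08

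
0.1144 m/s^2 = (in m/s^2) 0.1144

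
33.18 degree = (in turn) 0.09217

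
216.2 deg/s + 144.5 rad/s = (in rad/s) 148.3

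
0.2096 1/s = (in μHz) 2.096e+05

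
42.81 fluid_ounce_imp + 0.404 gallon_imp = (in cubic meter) 0.003053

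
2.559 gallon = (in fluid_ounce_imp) 340.9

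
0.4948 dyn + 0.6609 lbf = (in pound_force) 0.6609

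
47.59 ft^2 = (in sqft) 47.59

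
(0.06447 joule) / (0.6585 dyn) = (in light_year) 1.035e-12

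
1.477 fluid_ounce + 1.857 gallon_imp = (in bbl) 0.05337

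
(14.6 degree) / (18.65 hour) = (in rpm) 3.624e-05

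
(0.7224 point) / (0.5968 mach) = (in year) 3.977e-14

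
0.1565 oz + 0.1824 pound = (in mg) 8.717e+04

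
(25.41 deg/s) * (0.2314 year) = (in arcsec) 6.675e+11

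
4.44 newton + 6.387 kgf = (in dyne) 6.708e+06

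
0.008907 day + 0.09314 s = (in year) 2.441e-05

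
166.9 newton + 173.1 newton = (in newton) 340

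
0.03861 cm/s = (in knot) 0.0007505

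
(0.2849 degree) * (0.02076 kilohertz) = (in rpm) 0.9858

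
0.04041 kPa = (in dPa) 404.1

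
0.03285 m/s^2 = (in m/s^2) 0.03285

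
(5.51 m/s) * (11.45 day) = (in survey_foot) 1.788e+07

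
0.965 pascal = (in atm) 9.524e-06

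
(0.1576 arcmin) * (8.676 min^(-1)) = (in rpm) 6.33e-05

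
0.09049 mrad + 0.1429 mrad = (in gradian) 0.01486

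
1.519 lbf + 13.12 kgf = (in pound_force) 30.44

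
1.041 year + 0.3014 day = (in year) 1.042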